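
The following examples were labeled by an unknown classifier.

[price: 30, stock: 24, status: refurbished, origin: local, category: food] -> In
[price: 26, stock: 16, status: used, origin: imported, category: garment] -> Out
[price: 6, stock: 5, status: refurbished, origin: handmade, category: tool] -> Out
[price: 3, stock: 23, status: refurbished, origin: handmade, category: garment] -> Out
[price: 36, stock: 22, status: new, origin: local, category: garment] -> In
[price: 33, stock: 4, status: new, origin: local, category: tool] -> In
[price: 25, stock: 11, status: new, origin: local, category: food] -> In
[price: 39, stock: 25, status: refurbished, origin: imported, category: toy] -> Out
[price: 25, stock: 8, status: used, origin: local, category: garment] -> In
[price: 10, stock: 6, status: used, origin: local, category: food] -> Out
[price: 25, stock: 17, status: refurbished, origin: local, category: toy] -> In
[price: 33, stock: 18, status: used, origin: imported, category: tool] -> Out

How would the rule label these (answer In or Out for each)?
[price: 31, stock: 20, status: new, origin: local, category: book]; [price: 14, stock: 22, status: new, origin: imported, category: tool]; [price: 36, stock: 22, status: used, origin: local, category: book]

The rule appears to be: origin is local AND price ≥ 25.
[price: 31, stock: 20, status: new, origin: local, category: book] — origin is local, price = 31, hence In.
[price: 14, stock: 22, status: new, origin: imported, category: tool] — origin is imported, price = 14, hence Out.
[price: 36, stock: 22, status: used, origin: local, category: book] — origin is local, price = 36, hence In.

In, Out, In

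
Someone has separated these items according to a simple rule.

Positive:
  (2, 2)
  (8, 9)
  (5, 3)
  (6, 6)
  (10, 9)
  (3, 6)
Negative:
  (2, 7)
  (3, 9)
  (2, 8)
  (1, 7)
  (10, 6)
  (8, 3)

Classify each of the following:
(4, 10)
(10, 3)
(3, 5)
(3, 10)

Negative, Negative, Positive, Negative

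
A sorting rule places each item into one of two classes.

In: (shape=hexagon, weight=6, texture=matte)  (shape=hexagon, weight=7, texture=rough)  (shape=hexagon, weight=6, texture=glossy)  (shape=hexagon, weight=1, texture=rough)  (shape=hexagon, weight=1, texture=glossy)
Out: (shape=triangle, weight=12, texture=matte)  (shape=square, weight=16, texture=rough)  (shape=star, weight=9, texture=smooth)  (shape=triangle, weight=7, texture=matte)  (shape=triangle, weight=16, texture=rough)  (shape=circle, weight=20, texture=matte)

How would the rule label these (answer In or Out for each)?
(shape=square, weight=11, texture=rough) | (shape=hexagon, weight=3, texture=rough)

Out, In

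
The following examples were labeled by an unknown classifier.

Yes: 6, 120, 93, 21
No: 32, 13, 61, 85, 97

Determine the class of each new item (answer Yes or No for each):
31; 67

The pattern is that an item is 'Yes' exactly when: multiple of 3.
31: 31 = 3·10 + 1 — lacks this property, so No.
67: 67 = 3·22 + 1 — lacks this property, so No.

No, No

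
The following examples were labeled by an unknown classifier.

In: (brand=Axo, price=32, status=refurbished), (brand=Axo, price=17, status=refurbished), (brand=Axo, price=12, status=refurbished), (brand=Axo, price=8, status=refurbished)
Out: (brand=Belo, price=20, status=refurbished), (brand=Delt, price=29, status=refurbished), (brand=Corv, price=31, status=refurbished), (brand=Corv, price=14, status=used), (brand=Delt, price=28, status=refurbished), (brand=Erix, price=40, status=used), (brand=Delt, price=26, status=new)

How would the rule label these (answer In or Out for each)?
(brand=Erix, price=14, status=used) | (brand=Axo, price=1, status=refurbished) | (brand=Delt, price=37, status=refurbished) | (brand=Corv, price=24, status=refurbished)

Out, In, Out, Out

The rule appears to be: brand is Axo.
(brand=Erix, price=14, status=used) → brand is Erix → Out. (brand=Axo, price=1, status=refurbished) → brand is Axo → In. (brand=Delt, price=37, status=refurbished) → brand is Delt → Out. (brand=Corv, price=24, status=refurbished) → brand is Corv → Out.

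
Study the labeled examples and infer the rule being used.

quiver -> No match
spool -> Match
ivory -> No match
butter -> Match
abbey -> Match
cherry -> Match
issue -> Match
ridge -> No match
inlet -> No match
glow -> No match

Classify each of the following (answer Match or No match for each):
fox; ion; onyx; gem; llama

No match, No match, No match, No match, Match

The simplest hypothesis consistent with all the labels is: has a double letter.
fox: no doubled letter, doesn't qualify → No match.
ion: no doubled letter, doesn't qualify → No match.
onyx: no doubled letter, doesn't qualify → No match.
gem: no doubled letter, doesn't qualify → No match.
llama: 'll' doubled, passes → Match.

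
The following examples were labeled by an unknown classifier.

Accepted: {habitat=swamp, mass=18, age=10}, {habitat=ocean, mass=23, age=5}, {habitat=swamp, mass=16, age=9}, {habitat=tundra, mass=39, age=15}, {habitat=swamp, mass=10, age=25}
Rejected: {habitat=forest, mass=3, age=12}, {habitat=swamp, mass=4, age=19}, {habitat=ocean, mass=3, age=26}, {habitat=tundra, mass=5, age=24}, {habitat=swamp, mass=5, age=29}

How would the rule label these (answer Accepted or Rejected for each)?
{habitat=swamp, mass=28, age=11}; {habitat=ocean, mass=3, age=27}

Accepted, Rejected

A rule that fits every label: mass ≥ 10 — true of each 'Accepted' example, false of each 'Rejected' one.
{habitat=swamp, mass=28, age=11}: Accepted (mass = 28). {habitat=ocean, mass=3, age=27}: Rejected (mass = 3).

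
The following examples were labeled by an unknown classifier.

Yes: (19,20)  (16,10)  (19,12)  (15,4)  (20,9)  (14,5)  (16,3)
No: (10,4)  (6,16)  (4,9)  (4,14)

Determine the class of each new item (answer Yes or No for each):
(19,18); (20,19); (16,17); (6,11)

One predicate separates the groups cleanly: first ≥ 12.
(19,18): first 19 — passes, so Yes. (20,19): first 20 — passes, so Yes. (16,17): first 16 — passes, so Yes. (6,11): first 6 — fails the rule, so No.

Yes, Yes, Yes, No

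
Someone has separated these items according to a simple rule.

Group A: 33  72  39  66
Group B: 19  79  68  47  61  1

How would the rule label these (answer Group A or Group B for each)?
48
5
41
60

The classifier is using: multiple of 3.
48 → 48 = 3·16 → Group A.
5 → 5 = 3·1 + 2 → Group B.
41 → 41 = 3·13 + 2 → Group B.
60 → 60 = 3·20 → Group A.

Group A, Group B, Group B, Group A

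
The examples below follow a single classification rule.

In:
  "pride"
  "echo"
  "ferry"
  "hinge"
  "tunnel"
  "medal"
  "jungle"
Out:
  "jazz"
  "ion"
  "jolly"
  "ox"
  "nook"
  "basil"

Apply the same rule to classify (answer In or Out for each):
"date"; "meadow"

In, In

The classifier is using: contains 'e'.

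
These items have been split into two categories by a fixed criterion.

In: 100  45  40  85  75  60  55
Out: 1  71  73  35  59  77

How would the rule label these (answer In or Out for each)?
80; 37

In, Out

The pattern is that an item is 'In' exactly when: multiple of 5 AND at least 40.
In: 80, since 80 = 5·16, 80 ≥ 40. Out: 37, since 37 = 5·7 + 2, 37 < 40.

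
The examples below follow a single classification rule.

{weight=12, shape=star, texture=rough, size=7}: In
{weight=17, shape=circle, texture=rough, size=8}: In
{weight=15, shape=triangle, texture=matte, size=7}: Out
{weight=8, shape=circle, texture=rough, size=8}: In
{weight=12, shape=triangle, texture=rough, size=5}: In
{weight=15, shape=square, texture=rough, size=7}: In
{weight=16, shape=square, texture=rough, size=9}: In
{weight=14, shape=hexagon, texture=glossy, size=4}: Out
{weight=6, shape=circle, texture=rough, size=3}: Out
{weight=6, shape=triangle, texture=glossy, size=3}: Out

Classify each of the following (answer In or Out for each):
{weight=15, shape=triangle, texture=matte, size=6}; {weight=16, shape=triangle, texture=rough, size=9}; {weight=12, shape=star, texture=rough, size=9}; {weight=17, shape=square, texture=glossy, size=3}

Out, In, In, Out

'In' ⟺ texture is rough AND size ≥ 4.
{weight=15, shape=triangle, texture=matte, size=6}: Out (texture is matte, size = 6). {weight=16, shape=triangle, texture=rough, size=9}: In (texture is rough, size = 9). {weight=12, shape=star, texture=rough, size=9}: In (texture is rough, size = 9). {weight=17, shape=square, texture=glossy, size=3}: Out (texture is glossy, size = 3).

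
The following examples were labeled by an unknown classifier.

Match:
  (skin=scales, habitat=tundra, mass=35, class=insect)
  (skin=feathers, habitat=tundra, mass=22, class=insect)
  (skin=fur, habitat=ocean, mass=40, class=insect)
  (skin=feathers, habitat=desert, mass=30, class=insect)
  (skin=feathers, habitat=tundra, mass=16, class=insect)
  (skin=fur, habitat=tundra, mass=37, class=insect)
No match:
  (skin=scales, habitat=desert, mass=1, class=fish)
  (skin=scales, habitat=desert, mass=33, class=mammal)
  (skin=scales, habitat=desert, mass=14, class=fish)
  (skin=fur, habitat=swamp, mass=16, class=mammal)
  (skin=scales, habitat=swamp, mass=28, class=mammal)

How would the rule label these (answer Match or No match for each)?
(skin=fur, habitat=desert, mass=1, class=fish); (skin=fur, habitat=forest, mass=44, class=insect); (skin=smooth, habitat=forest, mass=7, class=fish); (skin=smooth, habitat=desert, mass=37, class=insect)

No match, Match, No match, Match

A rule that fits every label: class is insect — true of each 'Match' example, false of each 'No match' one.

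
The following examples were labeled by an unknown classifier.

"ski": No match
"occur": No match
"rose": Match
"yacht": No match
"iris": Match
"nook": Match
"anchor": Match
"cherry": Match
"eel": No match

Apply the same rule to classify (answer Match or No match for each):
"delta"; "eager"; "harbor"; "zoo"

No match, No match, Match, No match

Rule: even length. This holds for each 'Match' example and fails for each 'No match' one.
"delta" — length 5, hence No match.
"eager" — length 5, hence No match.
"harbor" — length 6, hence Match.
"zoo" — length 3, hence No match.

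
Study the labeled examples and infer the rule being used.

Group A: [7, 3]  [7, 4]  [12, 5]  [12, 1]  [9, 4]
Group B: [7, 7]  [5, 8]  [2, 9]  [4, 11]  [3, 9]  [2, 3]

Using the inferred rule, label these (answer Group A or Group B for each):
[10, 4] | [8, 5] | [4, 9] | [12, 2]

Group A, Group A, Group B, Group A

One predicate separates the groups cleanly: first > second.
[10, 4]: 10 > 4, satisfies this → Group A.
[8, 5]: 8 > 5, satisfies this → Group A.
[4, 9]: 4 < 9, fails the rule → Group B.
[12, 2]: 12 > 2, satisfies this → Group A.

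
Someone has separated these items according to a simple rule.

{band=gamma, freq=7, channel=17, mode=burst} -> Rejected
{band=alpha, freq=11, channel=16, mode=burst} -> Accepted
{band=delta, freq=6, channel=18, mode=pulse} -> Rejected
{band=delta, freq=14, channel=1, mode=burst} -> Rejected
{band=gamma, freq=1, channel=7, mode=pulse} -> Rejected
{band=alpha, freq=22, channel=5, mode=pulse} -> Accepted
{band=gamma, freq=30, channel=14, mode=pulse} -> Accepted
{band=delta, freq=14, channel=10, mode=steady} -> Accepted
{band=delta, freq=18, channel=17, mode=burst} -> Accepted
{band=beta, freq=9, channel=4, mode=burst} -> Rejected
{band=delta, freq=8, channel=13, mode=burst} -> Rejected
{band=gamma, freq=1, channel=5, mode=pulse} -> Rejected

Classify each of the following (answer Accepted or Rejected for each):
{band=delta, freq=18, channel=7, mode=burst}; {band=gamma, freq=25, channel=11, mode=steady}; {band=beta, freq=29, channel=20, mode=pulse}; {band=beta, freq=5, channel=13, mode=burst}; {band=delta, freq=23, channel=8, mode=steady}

The common property of the 'Accepted' items is: channel ≥ 5 AND freq ≥ 9. No 'Rejected' item has it.

Accepted, Accepted, Accepted, Rejected, Accepted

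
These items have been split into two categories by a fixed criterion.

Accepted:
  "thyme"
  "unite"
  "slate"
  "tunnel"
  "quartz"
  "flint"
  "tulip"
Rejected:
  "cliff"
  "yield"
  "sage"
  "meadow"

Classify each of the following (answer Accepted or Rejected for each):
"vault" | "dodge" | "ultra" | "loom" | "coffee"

Looking at the examples, the only property every 'Accepted' case has and every 'Rejected' case lacks is: contains 't'.
"vault" — has 't', hence Accepted. "dodge" — no 't', hence Rejected. "ultra" — has 't', hence Accepted. "loom" — no 't', hence Rejected. "coffee" — no 't', hence Rejected.

Accepted, Rejected, Accepted, Rejected, Rejected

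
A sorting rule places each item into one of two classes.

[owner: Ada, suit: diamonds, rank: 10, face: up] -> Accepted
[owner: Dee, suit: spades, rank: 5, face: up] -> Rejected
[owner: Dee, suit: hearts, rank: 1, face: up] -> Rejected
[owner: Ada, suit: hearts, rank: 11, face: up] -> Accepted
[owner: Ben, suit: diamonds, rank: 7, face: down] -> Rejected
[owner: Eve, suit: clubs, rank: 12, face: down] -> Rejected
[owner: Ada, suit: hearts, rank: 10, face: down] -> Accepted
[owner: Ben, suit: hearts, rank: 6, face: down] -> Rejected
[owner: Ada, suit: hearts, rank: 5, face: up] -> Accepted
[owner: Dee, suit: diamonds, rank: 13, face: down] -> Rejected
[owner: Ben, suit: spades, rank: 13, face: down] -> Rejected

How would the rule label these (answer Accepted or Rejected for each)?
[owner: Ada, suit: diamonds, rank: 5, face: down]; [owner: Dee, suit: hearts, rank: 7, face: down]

Rule: owner is Ada. This holds for each 'Accepted' example and fails for each 'Rejected' one.

Accepted, Rejected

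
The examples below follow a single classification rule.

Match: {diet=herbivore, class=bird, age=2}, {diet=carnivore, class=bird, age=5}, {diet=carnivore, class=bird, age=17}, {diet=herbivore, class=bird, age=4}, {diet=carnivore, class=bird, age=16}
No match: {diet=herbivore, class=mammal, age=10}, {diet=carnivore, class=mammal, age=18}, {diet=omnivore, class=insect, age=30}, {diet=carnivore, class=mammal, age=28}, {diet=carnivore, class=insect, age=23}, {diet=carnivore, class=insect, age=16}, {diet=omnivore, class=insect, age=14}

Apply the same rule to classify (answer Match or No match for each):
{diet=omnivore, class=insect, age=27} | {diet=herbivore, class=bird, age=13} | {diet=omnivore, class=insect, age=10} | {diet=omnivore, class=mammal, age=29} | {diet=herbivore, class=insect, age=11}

No match, Match, No match, No match, No match

The classifier is using: class is bird.
{diet=omnivore, class=insect, age=27} — class is insect, hence No match.
{diet=herbivore, class=bird, age=13} — class is bird, hence Match.
{diet=omnivore, class=insect, age=10} — class is insect, hence No match.
{diet=omnivore, class=mammal, age=29} — class is mammal, hence No match.
{diet=herbivore, class=insect, age=11} — class is insect, hence No match.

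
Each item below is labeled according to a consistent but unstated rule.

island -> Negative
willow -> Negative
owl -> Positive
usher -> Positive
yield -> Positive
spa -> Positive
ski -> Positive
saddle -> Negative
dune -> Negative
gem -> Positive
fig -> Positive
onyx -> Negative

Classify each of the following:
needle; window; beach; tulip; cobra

A rule that fits every label: odd length — true of each 'Positive' example, false of each 'Negative' one.

Negative, Negative, Positive, Positive, Positive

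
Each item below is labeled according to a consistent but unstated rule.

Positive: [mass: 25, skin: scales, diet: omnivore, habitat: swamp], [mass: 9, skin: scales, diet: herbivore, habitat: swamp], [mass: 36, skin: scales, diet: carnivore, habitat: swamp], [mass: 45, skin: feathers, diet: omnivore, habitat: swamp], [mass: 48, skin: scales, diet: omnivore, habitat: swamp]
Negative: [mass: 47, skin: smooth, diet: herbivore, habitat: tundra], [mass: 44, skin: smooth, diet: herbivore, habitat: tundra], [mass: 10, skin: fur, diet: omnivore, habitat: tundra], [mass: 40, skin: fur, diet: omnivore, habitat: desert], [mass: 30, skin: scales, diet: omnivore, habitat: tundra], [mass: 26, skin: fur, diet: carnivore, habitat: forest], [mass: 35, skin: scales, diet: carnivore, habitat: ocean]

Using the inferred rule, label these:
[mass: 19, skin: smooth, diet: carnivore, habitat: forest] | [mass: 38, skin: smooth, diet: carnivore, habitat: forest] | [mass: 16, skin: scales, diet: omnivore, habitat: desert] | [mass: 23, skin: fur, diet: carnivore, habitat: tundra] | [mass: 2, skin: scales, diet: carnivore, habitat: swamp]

All 'Positive' examples share one property — habitat is swamp — and every 'Negative' example lacks it.
[mass: 19, skin: smooth, diet: carnivore, habitat: forest] — habitat is forest, hence Negative. [mass: 38, skin: smooth, diet: carnivore, habitat: forest] — habitat is forest, hence Negative. [mass: 16, skin: scales, diet: omnivore, habitat: desert] — habitat is desert, hence Negative. [mass: 23, skin: fur, diet: carnivore, habitat: tundra] — habitat is tundra, hence Negative. [mass: 2, skin: scales, diet: carnivore, habitat: swamp] — habitat is swamp, hence Positive.

Negative, Negative, Negative, Negative, Positive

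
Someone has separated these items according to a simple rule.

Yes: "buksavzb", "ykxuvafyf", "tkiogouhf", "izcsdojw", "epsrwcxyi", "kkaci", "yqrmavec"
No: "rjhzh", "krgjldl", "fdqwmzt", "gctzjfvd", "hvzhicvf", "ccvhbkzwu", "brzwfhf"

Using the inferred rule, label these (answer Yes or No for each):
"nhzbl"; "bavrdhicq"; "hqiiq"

The rule appears to be: has ≥ 2 vowels.

No, Yes, Yes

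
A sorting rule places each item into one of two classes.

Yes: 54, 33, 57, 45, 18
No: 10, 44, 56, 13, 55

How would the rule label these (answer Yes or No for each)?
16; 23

Every 'Yes' example satisfies: multiple of 3. None of the 'No' examples do.
16 — 16 = 3·5 + 1, hence No.
23 — 23 = 3·7 + 2, hence No.

No, No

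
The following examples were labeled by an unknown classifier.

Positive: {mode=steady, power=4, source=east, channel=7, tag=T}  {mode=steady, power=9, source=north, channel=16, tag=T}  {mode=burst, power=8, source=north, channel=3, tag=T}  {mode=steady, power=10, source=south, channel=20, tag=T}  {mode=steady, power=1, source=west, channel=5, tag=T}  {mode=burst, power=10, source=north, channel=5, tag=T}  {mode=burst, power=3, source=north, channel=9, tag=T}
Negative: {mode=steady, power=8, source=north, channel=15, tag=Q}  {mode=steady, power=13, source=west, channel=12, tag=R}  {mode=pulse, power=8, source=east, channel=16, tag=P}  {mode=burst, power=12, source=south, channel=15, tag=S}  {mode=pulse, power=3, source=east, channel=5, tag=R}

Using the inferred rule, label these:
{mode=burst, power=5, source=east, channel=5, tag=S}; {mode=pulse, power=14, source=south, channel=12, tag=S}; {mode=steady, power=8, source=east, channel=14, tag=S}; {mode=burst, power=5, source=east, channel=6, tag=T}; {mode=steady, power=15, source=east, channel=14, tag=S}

Negative, Negative, Negative, Positive, Negative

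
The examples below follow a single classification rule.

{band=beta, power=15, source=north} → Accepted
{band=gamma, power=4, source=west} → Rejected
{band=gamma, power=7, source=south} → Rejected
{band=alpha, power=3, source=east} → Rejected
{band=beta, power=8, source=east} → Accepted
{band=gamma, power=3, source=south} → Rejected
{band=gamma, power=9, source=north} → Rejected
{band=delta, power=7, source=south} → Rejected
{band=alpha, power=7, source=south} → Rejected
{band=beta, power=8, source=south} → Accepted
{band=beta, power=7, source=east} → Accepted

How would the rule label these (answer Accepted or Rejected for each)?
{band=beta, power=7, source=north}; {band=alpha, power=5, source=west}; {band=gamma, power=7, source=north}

Accepted, Rejected, Rejected

Looking at the examples, the only property every 'Accepted' case has and every 'Rejected' case lacks is: band is beta.
{band=beta, power=7, source=north} — band is beta, hence Accepted. {band=alpha, power=5, source=west} — band is alpha, hence Rejected. {band=gamma, power=7, source=north} — band is gamma, hence Rejected.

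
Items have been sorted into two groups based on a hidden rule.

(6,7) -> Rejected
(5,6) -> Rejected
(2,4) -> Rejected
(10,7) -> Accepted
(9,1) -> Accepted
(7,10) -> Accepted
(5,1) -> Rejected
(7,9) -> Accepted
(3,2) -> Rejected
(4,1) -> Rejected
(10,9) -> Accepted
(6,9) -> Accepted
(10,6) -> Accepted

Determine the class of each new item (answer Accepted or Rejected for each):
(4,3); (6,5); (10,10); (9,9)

Rejected, Rejected, Accepted, Accepted

The simplest hypothesis consistent with all the labels is: max ≥ 9.
Rejected: (4,3), since max 4.
Rejected: (6,5), since max 6.
Accepted: (10,10), since max 10.
Accepted: (9,9), since max 9.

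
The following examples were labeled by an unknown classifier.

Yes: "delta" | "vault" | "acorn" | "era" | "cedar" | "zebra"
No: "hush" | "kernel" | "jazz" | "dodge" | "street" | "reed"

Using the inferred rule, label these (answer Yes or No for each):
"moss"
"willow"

No, No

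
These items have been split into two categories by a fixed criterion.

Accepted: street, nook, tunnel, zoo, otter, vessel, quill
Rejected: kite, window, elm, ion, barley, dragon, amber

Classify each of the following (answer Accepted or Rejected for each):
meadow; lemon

Rejected, Rejected

A rule that fits every label: has a double letter — true of each 'Accepted' example, false of each 'Rejected' one.
meadow: no doubled letter, lacks this property → Rejected. lemon: no doubled letter, lacks this property → Rejected.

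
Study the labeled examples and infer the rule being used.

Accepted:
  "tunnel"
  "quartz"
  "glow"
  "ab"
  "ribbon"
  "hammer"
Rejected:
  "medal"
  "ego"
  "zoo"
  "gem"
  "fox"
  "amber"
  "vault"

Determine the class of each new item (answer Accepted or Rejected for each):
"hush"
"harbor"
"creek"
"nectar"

Accepted, Accepted, Rejected, Accepted

One predicate separates the groups cleanly: even length.
"hush": Accepted (length 4).
"harbor": Accepted (length 6).
"creek": Rejected (length 5).
"nectar": Accepted (length 6).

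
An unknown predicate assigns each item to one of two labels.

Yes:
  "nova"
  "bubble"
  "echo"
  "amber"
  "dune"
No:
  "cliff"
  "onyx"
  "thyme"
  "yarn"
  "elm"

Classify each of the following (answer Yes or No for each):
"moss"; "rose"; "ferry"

No, Yes, No

Rule: has ≥ 2 vowels. This holds for each 'Yes' example and fails for each 'No' one.
"moss" — 1 vowel, hence No. "rose" — 2 vowels, hence Yes. "ferry" — 1 vowel, hence No.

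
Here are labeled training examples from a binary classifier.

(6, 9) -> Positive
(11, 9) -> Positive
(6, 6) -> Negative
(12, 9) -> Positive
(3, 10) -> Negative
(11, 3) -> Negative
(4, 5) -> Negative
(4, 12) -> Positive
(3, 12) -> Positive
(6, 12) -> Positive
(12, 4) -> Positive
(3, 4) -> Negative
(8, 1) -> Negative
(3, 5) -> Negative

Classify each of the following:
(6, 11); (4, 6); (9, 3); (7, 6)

Positive, Negative, Negative, Negative

The pattern is that an item is 'Positive' exactly when: sum ≥ 15.
(6, 11): Positive (6+11 = 17).
(4, 6): Negative (4+6 = 10).
(9, 3): Negative (9+3 = 12).
(7, 6): Negative (7+6 = 13).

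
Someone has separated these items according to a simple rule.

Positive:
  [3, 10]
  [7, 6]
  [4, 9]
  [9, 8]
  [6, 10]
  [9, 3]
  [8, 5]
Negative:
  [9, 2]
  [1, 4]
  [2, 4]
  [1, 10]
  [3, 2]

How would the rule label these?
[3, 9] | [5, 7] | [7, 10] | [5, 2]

Positive, Positive, Positive, Negative

The pattern is that an item is 'Positive' exactly when: sum ≥ 12.
[3, 9]: 3+9 = 12 — has this property, so Positive. [5, 7]: 5+7 = 12 — has this property, so Positive. [7, 10]: 7+10 = 17 — has this property, so Positive. [5, 2]: 5+2 = 7 — doesn't match, so Negative.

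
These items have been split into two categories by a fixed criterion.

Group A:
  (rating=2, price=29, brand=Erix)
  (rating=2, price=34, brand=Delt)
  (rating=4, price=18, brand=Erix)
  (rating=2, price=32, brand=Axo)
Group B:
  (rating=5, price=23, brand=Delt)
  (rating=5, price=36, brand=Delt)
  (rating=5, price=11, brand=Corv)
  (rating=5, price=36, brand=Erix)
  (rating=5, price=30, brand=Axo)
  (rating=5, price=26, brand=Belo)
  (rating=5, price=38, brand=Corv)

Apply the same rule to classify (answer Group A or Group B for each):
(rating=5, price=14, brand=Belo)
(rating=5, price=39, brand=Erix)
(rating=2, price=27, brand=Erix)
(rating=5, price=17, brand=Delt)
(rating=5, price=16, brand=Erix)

Group B, Group B, Group A, Group B, Group B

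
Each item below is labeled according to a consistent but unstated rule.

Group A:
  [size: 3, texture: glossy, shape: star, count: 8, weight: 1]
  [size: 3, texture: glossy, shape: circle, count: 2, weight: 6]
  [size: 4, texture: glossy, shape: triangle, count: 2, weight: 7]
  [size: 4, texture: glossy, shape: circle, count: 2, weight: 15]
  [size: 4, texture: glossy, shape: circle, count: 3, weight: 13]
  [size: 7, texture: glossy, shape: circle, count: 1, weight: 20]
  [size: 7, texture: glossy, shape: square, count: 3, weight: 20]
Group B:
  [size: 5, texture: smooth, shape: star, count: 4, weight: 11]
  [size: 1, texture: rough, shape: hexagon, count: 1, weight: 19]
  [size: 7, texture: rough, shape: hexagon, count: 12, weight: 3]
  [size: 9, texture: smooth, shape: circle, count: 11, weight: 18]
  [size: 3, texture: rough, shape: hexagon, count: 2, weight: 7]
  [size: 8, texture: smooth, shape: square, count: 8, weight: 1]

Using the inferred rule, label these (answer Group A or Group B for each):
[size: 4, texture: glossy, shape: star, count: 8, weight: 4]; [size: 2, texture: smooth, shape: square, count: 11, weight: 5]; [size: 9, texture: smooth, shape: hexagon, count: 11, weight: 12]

Group A, Group B, Group B

The distinguishing property — texture is glossy — holds for all the 'Group A' cases and none of the 'Group B' cases.
[size: 4, texture: glossy, shape: star, count: 8, weight: 4]: Group A (texture is glossy).
[size: 2, texture: smooth, shape: square, count: 11, weight: 5]: Group B (texture is smooth).
[size: 9, texture: smooth, shape: hexagon, count: 11, weight: 12]: Group B (texture is smooth).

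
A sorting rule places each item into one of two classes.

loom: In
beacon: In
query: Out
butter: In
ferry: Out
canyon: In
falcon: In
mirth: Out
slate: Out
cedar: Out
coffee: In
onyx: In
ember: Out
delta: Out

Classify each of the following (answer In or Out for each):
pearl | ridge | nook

'In' ⟺ even length.
pearl: length 5, does not fit → Out.
ridge: length 5, does not fit → Out.
nook: length 4, matches → In.

Out, Out, In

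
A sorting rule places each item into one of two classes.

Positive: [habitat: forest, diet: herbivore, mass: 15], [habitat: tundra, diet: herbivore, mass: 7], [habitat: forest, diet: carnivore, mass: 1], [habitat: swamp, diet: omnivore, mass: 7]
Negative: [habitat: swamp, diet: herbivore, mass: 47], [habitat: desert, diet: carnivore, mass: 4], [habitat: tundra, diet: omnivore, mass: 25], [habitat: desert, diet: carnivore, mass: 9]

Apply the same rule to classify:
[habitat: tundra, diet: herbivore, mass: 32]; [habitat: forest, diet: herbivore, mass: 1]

The classifier is using: habitat is forest OR mass = 7.

Negative, Positive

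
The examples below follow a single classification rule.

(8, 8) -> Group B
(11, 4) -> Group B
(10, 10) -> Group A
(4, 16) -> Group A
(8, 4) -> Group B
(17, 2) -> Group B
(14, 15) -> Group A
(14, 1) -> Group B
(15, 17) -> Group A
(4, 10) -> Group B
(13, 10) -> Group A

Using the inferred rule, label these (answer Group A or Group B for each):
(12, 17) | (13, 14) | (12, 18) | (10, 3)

Group A, Group A, Group A, Group B

Every 'Group A' example satisfies: sum ≥ 20. None of the 'Group B' examples do.
(12, 17): 12+17 = 29 — has this property, so Group A.
(13, 14): 13+14 = 27 — has this property, so Group A.
(12, 18): 12+18 = 30 — has this property, so Group A.
(10, 3): 10+3 = 13 — does not satisfy this, so Group B.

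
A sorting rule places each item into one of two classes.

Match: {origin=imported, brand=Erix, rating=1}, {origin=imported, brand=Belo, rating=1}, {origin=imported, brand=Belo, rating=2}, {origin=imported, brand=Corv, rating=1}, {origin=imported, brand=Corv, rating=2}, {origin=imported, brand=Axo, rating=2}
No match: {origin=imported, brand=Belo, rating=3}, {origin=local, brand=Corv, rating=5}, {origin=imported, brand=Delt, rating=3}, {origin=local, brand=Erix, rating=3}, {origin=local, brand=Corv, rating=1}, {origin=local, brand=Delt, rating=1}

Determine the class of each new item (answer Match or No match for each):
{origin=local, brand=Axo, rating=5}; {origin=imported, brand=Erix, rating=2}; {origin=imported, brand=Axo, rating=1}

No match, Match, Match

The rule appears to be: origin is imported AND rating ≤ 2.
{origin=local, brand=Axo, rating=5}: No match (origin is local, rating = 5). {origin=imported, brand=Erix, rating=2}: Match (origin is imported, rating = 2). {origin=imported, brand=Axo, rating=1}: Match (origin is imported, rating = 1).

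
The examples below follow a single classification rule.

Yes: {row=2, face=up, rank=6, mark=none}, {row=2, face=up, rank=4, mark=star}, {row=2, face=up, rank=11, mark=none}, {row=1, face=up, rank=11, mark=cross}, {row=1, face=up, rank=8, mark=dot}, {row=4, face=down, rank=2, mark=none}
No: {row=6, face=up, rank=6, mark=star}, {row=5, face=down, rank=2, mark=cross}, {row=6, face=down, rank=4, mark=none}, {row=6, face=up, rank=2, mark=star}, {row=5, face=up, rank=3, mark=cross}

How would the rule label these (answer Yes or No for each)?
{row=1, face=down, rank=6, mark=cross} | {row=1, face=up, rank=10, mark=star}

Yes, Yes

The distinguishing property — row ≤ 4 — holds for all the 'Yes' cases and none of the 'No' cases.
{row=1, face=down, rank=6, mark=cross}: Yes (row = 1).
{row=1, face=up, rank=10, mark=star}: Yes (row = 1).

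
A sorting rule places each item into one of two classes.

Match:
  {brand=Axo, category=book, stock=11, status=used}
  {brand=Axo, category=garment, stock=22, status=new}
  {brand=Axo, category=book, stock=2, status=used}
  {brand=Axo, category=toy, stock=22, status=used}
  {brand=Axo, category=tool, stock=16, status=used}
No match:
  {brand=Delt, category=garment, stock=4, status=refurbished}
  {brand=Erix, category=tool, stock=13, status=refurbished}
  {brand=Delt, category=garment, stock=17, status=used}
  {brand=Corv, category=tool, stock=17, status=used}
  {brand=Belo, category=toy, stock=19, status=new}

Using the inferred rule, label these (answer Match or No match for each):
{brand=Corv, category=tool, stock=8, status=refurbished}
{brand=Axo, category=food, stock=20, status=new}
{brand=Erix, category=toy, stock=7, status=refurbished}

No match, Match, No match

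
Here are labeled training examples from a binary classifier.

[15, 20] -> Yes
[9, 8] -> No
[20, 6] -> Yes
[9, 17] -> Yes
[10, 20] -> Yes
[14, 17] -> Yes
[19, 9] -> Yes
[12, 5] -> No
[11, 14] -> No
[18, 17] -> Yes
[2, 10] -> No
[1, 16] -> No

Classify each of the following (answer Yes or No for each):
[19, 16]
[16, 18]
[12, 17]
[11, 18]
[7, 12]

Every 'Yes' example satisfies: sum ≥ 26. None of the 'No' examples do.
[19, 16] → 19+16 = 35 → Yes. [16, 18] → 16+18 = 34 → Yes. [12, 17] → 12+17 = 29 → Yes. [11, 18] → 11+18 = 29 → Yes. [7, 12] → 7+12 = 19 → No.

Yes, Yes, Yes, Yes, No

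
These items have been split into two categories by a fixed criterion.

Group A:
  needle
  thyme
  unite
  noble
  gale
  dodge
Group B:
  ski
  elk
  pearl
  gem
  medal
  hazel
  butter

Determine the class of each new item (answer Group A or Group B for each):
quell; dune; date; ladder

Group B, Group A, Group A, Group B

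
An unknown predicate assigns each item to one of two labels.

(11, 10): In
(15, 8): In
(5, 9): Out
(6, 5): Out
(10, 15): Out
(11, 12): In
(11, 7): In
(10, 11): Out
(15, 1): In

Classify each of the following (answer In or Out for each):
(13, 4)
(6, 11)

In, Out

The classifier is using: first ≥ 11.
In: (13, 4), since first 13. Out: (6, 11), since first 6.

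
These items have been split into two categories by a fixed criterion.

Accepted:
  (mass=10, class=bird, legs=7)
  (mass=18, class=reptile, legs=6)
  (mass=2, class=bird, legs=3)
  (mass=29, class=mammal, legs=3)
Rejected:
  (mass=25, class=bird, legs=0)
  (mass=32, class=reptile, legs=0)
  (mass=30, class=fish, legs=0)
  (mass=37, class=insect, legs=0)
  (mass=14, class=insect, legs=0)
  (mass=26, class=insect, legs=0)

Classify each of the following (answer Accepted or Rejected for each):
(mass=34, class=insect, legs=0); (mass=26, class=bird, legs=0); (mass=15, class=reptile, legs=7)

Rejected, Rejected, Accepted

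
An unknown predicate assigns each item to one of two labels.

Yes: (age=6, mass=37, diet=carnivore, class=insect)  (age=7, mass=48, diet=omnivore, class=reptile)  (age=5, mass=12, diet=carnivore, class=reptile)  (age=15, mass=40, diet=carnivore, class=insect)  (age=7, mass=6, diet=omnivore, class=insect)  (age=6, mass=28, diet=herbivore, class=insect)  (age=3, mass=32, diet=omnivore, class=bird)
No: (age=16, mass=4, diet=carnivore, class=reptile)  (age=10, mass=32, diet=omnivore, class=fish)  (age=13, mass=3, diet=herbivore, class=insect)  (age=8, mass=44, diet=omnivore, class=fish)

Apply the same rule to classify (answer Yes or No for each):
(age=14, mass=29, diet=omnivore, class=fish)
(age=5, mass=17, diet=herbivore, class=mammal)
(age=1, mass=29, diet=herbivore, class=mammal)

The classifier is using: age ≤ 7 OR age = 15.
(age=14, mass=29, diet=omnivore, class=fish) — age = 14, hence No. (age=5, mass=17, diet=herbivore, class=mammal) — age = 5, hence Yes. (age=1, mass=29, diet=herbivore, class=mammal) — age = 1, hence Yes.

No, Yes, Yes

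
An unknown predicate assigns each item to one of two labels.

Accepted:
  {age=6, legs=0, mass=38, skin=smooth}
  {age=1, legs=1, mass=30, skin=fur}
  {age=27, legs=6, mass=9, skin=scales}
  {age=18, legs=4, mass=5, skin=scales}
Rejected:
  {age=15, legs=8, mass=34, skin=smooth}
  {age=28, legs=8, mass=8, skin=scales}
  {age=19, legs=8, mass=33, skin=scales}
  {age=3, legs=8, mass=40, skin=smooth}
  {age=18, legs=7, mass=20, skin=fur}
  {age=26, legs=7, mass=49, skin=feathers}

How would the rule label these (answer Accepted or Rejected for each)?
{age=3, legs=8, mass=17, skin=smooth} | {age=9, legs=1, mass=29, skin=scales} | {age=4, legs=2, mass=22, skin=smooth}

Rejected, Accepted, Accepted

One predicate separates the groups cleanly: legs ≤ 6.
{age=3, legs=8, mass=17, skin=smooth}: legs = 8 — does not pass, so Rejected. {age=9, legs=1, mass=29, skin=scales}: legs = 1 — matches, so Accepted. {age=4, legs=2, mass=22, skin=smooth}: legs = 2 — matches, so Accepted.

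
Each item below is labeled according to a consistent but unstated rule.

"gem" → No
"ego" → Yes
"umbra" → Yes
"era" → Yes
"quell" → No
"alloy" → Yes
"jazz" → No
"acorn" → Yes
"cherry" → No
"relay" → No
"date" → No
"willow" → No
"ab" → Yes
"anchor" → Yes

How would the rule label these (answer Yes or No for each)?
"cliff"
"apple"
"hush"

No, Yes, No

The distinguishing property — starts with a vowel — holds for all the 'Yes' cases and none of the 'No' cases.
"cliff": starts with 'c', fails the rule → No.
"apple": starts with 'a', checks out → Yes.
"hush": starts with 'h', fails the rule → No.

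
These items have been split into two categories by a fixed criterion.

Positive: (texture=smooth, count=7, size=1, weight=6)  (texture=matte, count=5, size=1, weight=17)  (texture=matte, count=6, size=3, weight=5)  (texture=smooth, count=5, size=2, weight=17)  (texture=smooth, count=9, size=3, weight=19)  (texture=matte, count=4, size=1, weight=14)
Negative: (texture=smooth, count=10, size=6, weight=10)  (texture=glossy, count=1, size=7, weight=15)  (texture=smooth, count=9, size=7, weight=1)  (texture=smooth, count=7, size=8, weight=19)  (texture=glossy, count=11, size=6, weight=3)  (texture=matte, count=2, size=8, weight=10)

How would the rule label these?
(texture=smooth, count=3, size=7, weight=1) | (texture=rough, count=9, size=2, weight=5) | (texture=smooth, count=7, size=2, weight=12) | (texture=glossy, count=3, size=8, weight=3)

All 'Positive' examples share one property — size ≤ 3 — and every 'Negative' example lacks it.
(texture=smooth, count=3, size=7, weight=1): size = 7 — fails the rule, so Negative.
(texture=rough, count=9, size=2, weight=5): size = 2 — fits, so Positive.
(texture=smooth, count=7, size=2, weight=12): size = 2 — fits, so Positive.
(texture=glossy, count=3, size=8, weight=3): size = 8 — fails the rule, so Negative.

Negative, Positive, Positive, Negative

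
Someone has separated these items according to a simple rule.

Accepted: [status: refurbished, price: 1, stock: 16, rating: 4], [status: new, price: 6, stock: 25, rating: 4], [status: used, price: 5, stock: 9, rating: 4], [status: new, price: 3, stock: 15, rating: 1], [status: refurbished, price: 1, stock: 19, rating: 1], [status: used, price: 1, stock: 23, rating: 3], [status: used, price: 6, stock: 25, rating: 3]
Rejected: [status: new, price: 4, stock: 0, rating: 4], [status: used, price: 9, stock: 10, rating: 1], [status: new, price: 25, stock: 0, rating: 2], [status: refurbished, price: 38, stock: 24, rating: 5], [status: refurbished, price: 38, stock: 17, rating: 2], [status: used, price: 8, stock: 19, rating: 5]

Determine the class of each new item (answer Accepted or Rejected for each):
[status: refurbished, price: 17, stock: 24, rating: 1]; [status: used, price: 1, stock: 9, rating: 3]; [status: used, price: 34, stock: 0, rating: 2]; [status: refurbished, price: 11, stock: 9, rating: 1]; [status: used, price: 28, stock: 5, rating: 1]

All 'Accepted' examples share one property — stock ≥ 9 AND price ≤ 6 — and every 'Rejected' example lacks it.
[status: refurbished, price: 17, stock: 24, rating: 1]: Rejected (stock = 24, price = 17).
[status: used, price: 1, stock: 9, rating: 3]: Accepted (stock = 9, price = 1).
[status: used, price: 34, stock: 0, rating: 2]: Rejected (stock = 0, price = 34).
[status: refurbished, price: 11, stock: 9, rating: 1]: Rejected (stock = 9, price = 11).
[status: used, price: 28, stock: 5, rating: 1]: Rejected (stock = 5, price = 28).

Rejected, Accepted, Rejected, Rejected, Rejected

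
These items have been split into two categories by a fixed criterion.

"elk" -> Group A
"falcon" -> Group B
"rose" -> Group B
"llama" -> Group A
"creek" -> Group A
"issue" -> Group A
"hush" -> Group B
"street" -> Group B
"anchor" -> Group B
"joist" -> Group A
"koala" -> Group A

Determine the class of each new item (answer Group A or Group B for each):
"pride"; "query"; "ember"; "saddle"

Group A, Group A, Group A, Group B

The simplest hypothesis consistent with all the labels is: odd length.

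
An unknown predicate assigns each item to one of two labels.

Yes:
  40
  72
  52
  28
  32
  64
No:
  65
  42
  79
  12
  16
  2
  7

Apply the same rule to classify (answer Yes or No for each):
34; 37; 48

The simplest hypothesis consistent with all the labels is: multiple of 4 AND at least 28.
34 — 34 = 4·8 + 2, 34 ≥ 28, hence No.
37 — 37 = 4·9 + 1, 37 ≥ 28, hence No.
48 — 48 = 4·12, 48 ≥ 28, hence Yes.

No, No, Yes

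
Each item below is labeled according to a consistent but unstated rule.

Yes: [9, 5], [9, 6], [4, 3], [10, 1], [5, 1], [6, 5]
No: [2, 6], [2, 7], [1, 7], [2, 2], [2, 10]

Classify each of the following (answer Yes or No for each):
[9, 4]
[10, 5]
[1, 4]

Yes, Yes, No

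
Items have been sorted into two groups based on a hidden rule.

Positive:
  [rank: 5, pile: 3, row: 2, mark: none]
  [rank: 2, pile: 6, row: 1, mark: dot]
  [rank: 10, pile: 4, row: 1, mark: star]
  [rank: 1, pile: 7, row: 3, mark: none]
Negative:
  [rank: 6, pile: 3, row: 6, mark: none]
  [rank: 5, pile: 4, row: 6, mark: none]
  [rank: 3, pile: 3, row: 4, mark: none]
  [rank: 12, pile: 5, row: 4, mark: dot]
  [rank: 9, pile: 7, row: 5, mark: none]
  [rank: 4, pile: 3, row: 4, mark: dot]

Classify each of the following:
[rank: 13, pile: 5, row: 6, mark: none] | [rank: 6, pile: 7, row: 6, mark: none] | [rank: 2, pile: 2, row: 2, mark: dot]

A rule that fits every label: row ≤ 3 — true of each 'Positive' example, false of each 'Negative' one.
[rank: 13, pile: 5, row: 6, mark: none] — row = 6, hence Negative. [rank: 6, pile: 7, row: 6, mark: none] — row = 6, hence Negative. [rank: 2, pile: 2, row: 2, mark: dot] — row = 2, hence Positive.

Negative, Negative, Positive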